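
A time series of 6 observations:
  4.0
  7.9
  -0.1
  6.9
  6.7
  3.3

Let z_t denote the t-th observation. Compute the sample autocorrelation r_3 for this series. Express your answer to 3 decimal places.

Mean z̄ = (4.0 + 7.9 − 0.1 + 6.9 + 6.7 + 3.3)/6 = 4.7833
Deviations from mean: -0.7833, 3.1167, -4.8833, 2.1167, 1.9167, -1.4833
Numerator Σ_{t=1}^{3}(z_t−z̄)(z_{t+3}−z̄) = 11.5592
Denominator Σ(z_t−z̄)² = 44.5283
r_3 = 11.5592 / 44.5283 = 0.260

0.260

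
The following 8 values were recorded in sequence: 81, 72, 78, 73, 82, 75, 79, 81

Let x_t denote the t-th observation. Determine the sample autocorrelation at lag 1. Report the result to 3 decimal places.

-0.515

Mean x̄ = (81 + 72 + 78 + 73 + 82 + 75 + 79 + 81)/8 = 77.6250
Deviations from mean: 3.3750, -5.6250, 0.3750, -4.6250, 4.3750, -2.6250, 1.3750, 3.3750
Σ(x_t−x̄)(x_{t+1}−x̄) = (-18.9844) + (-2.1094) + (-1.7344) + (-20.2344) + (-11.4844) + (-3.6094) + (4.6406) = -53.5156
Denominator Σ(x_t−x̄)² = 103.8750
r_1 = -53.5156 / 103.8750 = -0.515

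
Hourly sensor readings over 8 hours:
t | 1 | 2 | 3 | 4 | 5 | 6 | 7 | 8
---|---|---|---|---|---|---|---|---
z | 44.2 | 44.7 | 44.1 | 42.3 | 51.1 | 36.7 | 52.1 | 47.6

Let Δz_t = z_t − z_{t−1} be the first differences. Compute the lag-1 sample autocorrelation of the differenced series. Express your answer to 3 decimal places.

-0.802

First differences Δz: 0.5, -0.6, -1.8, 8.8, -14.4, 15.4, -4.5
Mean of differences = 0.4857
Numerator Σ(Δz_t−Δz̄)(Δz_{t+1}−Δz̄) = -436.6702
Denominator Σ(Δz_t−Δz̄)² = 544.4086
r_1(Δz) = -436.6702 / 544.4086 = -0.802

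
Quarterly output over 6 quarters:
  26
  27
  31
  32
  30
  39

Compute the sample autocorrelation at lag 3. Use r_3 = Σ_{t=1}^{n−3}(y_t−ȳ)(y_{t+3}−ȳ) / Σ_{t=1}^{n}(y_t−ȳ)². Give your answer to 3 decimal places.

-0.010

Mean ȳ = (26 + 27 + 31 + 32 + 30 + 39)/6 = 30.8333
Deviations from mean: -4.8333, -3.8333, 0.1667, 1.1667, -0.8333, 8.1667
Σ(y_t−ȳ)(y_{t+3}−ȳ) = (-5.6389) + (3.1944) + (1.3611) = -1.0833
Denominator Σ(y_t−ȳ)² = 106.8333
r_3 = -1.0833 / 106.8333 = -0.010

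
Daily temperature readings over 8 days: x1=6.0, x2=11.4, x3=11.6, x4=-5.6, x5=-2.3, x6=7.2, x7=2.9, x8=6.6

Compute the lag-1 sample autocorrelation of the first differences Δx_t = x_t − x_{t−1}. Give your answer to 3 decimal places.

-0.183

First differences Δx: 5.4, 0.2, -17.2, 3.3, 9.5, -4.3, 3.7
Mean of differences = 0.0857
Numerator Σ(Δx_t−Δx̄)(Δx_{t+1}−Δx̄) = -83.8088
Denominator Σ(Δx_t−Δx̄)² = 458.3086
r_1(Δx) = -83.8088 / 458.3086 = -0.183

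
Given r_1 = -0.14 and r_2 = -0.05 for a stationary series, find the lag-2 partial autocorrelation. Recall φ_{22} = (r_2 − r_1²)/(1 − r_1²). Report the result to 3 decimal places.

-0.071

φ_{22} = (r_2 − r_1²) / (1 − r_1²)
r_1² = (-0.14)² = 0.0196
Numerator = -0.05 − 0.0196 = -0.0696; denominator = 1 − 0.0196 = 0.9804
φ_{22} = -0.0696 / 0.9804 = -0.071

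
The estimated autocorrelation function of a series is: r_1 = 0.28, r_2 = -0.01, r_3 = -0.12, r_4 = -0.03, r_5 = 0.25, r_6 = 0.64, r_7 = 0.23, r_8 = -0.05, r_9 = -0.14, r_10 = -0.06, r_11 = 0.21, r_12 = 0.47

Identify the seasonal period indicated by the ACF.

The largest autocorrelation is r_6 = 0.64, with a weaker echo at lag 12 (0.47); the remaining lags stay at or below 0.28.
The dominant spike at lag 6 indicates a seasonal period of 6.

6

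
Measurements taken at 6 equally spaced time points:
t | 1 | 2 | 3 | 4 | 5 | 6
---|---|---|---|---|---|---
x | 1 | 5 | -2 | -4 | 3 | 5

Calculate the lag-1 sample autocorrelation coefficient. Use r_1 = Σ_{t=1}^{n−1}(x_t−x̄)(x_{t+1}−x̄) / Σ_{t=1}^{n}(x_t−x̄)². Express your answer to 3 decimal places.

Mean x̄ = (1 + 5 − 2 − 4 + 3 + 5)/6 = 1.3333
Deviations from mean: -0.3333, 3.6667, -3.3333, -5.3333, 1.6667, 3.6667
Numerator Σ_{t=1}^{5}(x_t−x̄)(x_{t+1}−x̄) = 1.5556
Denominator Σ(x_t−x̄)² = 69.3333
r_1 = 1.5556 / 69.3333 = 0.022

0.022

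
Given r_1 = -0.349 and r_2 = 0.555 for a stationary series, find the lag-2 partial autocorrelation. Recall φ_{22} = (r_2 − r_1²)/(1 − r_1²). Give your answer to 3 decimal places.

0.493

φ_{22} = (r_2 − r_1²) / (1 − r_1²)
r_1² = (-0.349)² = 0.121801
Numerator = 0.555 − 0.1218 = 0.4332; denominator = 1 − 0.1218 = 0.8782
φ_{22} = 0.4332 / 0.8782 = 0.493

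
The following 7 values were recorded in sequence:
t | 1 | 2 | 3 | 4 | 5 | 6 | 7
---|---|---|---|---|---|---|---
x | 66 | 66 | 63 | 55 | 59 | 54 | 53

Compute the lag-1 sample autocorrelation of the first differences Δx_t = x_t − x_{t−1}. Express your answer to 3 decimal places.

-0.618

First differences Δx: 0, -3, -8, 4, -5, -1
Mean of differences = -2.1667
Numerator Σ(Δx_t−Δx̄)(Δx_{t+1}−Δx̄) = -53.6944
Denominator Σ(Δx_t−Δx̄)² = 86.8333
r_1(Δx) = -53.6944 / 86.8333 = -0.618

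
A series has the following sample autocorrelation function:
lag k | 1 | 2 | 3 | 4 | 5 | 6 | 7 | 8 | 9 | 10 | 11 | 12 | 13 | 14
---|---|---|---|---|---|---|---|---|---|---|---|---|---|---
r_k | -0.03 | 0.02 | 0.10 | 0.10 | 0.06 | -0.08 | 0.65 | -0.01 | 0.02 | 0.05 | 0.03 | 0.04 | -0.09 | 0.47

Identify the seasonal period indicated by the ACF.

7

The largest autocorrelation is r_7 = 0.65, with a weaker echo at lag 14 (0.47); the remaining lags stay at or below 0.10.
The dominant spike at lag 7 indicates a seasonal period of 7.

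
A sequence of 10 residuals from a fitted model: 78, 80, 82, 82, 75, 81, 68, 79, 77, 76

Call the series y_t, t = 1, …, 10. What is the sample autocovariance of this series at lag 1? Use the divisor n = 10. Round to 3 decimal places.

-3.604

Mean ȳ = (78 + 80 + 82 + 82 + 75 + 81 + 68 + 79 + 77 + 76)/10 = 77.8000
Σ_{t=1}^{9}(y_t−ȳ)(y_{t+1}−ȳ) = -36.0400
γ_1 = -36.0400 / 10 = -3.604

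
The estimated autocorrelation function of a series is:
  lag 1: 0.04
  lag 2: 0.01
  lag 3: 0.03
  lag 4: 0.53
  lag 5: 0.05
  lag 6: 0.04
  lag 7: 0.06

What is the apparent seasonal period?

The largest autocorrelation is r_4 = 0.53; the remaining lags stay at or below 0.06.
The dominant spike at lag 4 indicates a seasonal period of 4.

4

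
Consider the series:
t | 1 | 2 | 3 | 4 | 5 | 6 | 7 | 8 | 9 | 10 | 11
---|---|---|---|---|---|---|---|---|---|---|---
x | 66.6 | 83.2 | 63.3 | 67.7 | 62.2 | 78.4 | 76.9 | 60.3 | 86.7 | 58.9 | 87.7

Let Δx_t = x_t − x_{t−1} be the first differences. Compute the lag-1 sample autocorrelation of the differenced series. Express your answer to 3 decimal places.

-0.699

First differences Δx: 16.6, -19.9, 4.4, -5.5, 16.2, -1.5, -16.6, 26.4, -27.8, 28.8
Mean of differences = 2.1100
Numerator Σ(Δx_t−Δx̄)(Δx_{t+1}−Δx̄) = -2456.5791
Denominator Σ(Δx_t−Δx̄)² = 3516.1490
r_1(Δx) = -2456.5791 / 3516.1490 = -0.699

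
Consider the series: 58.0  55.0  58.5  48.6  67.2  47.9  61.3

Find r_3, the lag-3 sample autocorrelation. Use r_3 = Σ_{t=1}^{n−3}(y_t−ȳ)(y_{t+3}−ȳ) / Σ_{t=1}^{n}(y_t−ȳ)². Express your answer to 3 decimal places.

Mean ȳ = (58.0 + 55.0 + 58.5 + 48.6 + 67.2 + 47.9 + 61.3)/7 = 56.6429
Deviations from mean: 1.3571, -1.6429, 1.8571, -8.0429, 10.5571, -8.7429, 4.6571
Σ(y_t−ȳ)(y_{t+3}−ȳ) = (-10.9153) + (-17.3439) + (-16.2367) + (-37.4567) = -81.9527
Denominator Σ(y_t−ȳ)² = 282.2571
r_3 = -81.9527 / 282.2571 = -0.290

-0.290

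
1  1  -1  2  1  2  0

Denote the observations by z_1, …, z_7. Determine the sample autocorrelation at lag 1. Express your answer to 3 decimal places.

Mean z̄ = (1 + 1 − 1 + 2 + 1 + 2 + 0)/7 = 0.8571
Σ(z_t−z̄)(z_{t+1}−z̄) = (0.0204) + (-0.2653) + (-2.1224) + (0.1633) + (0.1633) + (-0.9796) = -3.0204
Denominator Σ(z_t−z̄)² = 6.8571
r_1 = -3.0204 / 6.8571 = -0.440

-0.440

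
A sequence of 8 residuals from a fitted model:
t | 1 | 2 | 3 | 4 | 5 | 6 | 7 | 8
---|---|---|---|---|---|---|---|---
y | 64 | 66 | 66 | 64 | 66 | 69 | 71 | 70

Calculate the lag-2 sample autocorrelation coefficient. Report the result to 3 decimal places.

0.060

Mean ȳ = (64 + 66 + 66 + 64 + 66 + 69 + 71 + 70)/8 = 67.0000
Deviations from mean: -3.0000, -1.0000, -1.0000, -3.0000, -1.0000, 2.0000, 4.0000, 3.0000
Σ(y_t−ȳ)(y_{t+2}−ȳ) = (3.0000) + (3.0000) + (1.0000) + (-6.0000) + (-4.0000) + (6.0000) = 3.0000
Denominator Σ(y_t−ȳ)² = 50.0000
r_2 = 3.0000 / 50.0000 = 0.060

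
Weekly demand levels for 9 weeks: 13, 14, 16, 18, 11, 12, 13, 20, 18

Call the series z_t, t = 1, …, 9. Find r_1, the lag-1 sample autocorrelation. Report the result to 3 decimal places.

Mean z̄ = (13 + 14 + 16 + 18 + 11 + 12 + 13 + 20 + 18)/9 = 15.0000
Numerator Σ_{t=1}^{8}(z_t−z̄)(z_{t+1}−z̄) = 15.0000
Denominator Σ(z_t−z̄)² = 78.0000
r_1 = 15.0000 / 78.0000 = 0.192

0.192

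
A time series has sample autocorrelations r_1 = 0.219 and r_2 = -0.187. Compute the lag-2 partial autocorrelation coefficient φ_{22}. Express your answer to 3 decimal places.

-0.247

φ_{22} = (r_2 − r_1²) / (1 − r_1²)
r_1² = (0.219)² = 0.047961
Numerator = -0.187 − 0.0480 = -0.2350; denominator = 1 − 0.0480 = 0.9520
φ_{22} = -0.2350 / 0.9520 = -0.247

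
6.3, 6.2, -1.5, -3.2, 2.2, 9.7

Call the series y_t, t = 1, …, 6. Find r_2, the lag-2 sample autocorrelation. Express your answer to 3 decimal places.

-0.559

Mean ȳ = (6.3 + 6.2 − 1.5 − 3.2 + 2.2 + 9.7)/6 = 3.2833
Deviations from mean: 3.0167, 2.9167, -4.7833, -6.4833, -1.0833, 6.4167
Σ(y_t−ȳ)(y_{t+2}−ȳ) = (-14.4297) + (-18.9097) + (5.1819) + (-41.6014) = -69.7589
Denominator Σ(y_t−ȳ)² = 124.8683
r_2 = -69.7589 / 124.8683 = -0.559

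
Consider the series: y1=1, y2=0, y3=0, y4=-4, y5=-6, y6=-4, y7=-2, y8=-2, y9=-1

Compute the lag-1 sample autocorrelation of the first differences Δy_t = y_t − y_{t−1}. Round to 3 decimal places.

First differences Δy: -1, 0, -4, -2, 2, 2, 0, 1
Mean of differences = -0.2500
Numerator Σ(Δy_t−Δȳ)(Δy_{t+1}−Δȳ) = 7.4375
Denominator Σ(Δy_t−Δȳ)² = 29.5000
r_1(Δy) = 7.4375 / 29.5000 = 0.252

0.252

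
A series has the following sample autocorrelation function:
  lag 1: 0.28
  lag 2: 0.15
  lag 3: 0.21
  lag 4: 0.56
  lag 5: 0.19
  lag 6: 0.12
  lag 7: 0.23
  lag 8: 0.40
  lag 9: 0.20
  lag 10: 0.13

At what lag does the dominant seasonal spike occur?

4

The largest autocorrelation is r_4 = 0.56, with a weaker echo at lag 8 (0.40); the remaining lags stay at or below 0.28. The elevated value at lag 1 (0.28), dropping to 0.15 at lag 2, reflects decaying short-term dependence rather than seasonality.
The dominant spike at lag 4 indicates a seasonal period of 4.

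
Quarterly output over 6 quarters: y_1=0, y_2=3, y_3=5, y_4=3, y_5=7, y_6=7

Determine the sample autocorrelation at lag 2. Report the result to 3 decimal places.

-0.083

Mean ȳ = (0 + 3 + 5 + 3 + 7 + 7)/6 = 4.1667
Deviations from mean: -4.1667, -1.1667, 0.8333, -1.1667, 2.8333, 2.8333
Σ(y_t−ȳ)(y_{t+2}−ȳ) = (-3.4722) + (1.3611) + (2.3611) + (-3.3056) = -3.0556
Denominator Σ(y_t−ȳ)² = 36.8333
r_2 = -3.0556 / 36.8333 = -0.083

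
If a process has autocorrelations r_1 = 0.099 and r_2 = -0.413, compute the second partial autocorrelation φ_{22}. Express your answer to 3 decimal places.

-0.427

φ_{22} = (r_2 − r_1²) / (1 − r_1²)
r_1² = (0.099)² = 0.009801
Numerator = -0.413 − 0.0098 = -0.4228; denominator = 1 − 0.0098 = 0.9902
φ_{22} = -0.4228 / 0.9902 = -0.427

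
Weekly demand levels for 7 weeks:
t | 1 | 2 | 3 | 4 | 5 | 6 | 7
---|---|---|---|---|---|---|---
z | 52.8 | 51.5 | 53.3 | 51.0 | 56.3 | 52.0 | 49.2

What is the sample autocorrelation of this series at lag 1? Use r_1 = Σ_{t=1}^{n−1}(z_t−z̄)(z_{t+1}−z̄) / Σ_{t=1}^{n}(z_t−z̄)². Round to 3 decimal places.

-0.272

Mean z̄ = (52.8 + 51.5 + 53.3 + 51.0 + 56.3 + 52.0 + 49.2)/7 = 52.3000
Deviations from mean: 0.5000, -0.8000, 1.0000, -1.3000, 4.0000, -0.3000, -3.1000
Σ(z_t−z̄)(z_{t+1}−z̄) = (-0.4000) + (-0.8000) + (-1.3000) + (-5.2000) + (-1.2000) + (0.9300) = -7.9700
Denominator Σ(z_t−z̄)² = 29.2800
r_1 = -7.9700 / 29.2800 = -0.272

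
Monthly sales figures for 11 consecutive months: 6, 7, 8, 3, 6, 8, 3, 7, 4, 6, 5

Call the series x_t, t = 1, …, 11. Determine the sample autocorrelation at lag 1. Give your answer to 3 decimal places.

-0.485

Mean x̄ = (6 + 7 + 8 + 3 + 6 + 8 + 3 + 7 + 4 + 6 + 5)/11 = 5.7273
Numerator Σ_{t=1}^{10}(x_t−x̄)(x_{t+1}−x̄) = -15.6198
Denominator Σ(x_t−x̄)² = 32.1818
r_1 = -15.6198 / 32.1818 = -0.485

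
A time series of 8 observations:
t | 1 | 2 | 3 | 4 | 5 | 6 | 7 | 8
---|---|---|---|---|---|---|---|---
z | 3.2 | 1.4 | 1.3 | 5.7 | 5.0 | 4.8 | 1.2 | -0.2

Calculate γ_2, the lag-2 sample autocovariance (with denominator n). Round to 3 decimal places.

-1.460

Mean z̄ = (3.2 + 1.4 + 1.3 + 5.7 + 5.0 + 4.8 + 1.2 − 0.2)/8 = 2.8000
Σ_{t=1}^{6}(z_t−z̄)(z_{t+2}−z̄) = -11.6800
γ_2 = -11.6800 / 8 = -1.460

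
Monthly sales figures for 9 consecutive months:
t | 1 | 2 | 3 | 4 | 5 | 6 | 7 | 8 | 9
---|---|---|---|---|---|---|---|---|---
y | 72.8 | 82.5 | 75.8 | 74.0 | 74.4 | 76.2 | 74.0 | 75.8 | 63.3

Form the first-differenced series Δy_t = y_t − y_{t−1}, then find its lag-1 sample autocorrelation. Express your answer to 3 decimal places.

-0.310

First differences Δy: 9.7, -6.7, -1.8, 0.4, 1.8, -2.2, 1.8, -12.5
Mean of differences = -1.1875
Numerator Σ(Δy_t−Δȳ)(Δy_{t+1}−Δȳ) = -92.7164
Denominator Σ(Δy_t−Δȳ)² = 298.6688
r_1(Δy) = -92.7164 / 298.6688 = -0.310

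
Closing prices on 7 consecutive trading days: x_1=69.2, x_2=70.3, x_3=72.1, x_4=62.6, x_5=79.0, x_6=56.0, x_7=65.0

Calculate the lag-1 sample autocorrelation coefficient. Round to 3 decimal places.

Mean x̄ = (69.2 + 70.3 + 72.1 + 62.6 + 79.0 + 56.0 + 65.0)/7 = 67.7429
Σ(x_t−x̄)(x_{t+1}−x̄) = (3.7261) + (11.1418) + (-22.4082) + (-57.8939) + (-132.1910) + (32.2090) = -165.4161
Denominator Σ(x_t−x̄)² = 326.2371
r_1 = -165.4161 / 326.2371 = -0.507

-0.507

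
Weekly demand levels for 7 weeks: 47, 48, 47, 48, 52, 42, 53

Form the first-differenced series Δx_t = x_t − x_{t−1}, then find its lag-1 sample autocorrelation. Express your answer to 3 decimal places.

First differences Δx: 1, -1, 1, 4, -10, 11
Mean of differences = 1.0000
Numerator Σ(Δx_t−Δx̄)(Δx_{t+1}−Δx̄) = -143.0000
Denominator Σ(Δx_t−Δx̄)² = 234.0000
r_1(Δx) = -143.0000 / 234.0000 = -0.611

-0.611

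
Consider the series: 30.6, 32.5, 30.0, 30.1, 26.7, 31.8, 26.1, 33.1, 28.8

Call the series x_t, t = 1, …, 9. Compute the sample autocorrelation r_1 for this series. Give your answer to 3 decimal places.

-0.587

Mean x̄ = (30.6 + 32.5 + 30.0 + 30.1 + 26.7 + 31.8 + 26.1 + 33.1 + 28.8)/9 = 29.9667
Numerator Σ_{t=1}^{8}(x_t−x̄)(x_{t+1}−x̄) = -27.5911
Denominator Σ(x_t−x̄)² = 47.0000
r_1 = -27.5911 / 47.0000 = -0.587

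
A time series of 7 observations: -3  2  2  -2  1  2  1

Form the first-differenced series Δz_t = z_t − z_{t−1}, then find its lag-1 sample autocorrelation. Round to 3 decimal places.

-0.212

First differences Δz: 5, 0, -4, 3, 1, -1
Mean of differences = 0.6667
Numerator Σ(Δz_t−Δz̄)(Δz_{t+1}−Δz̄) = -10.4444
Denominator Σ(Δz_t−Δz̄)² = 49.3333
r_1(Δz) = -10.4444 / 49.3333 = -0.212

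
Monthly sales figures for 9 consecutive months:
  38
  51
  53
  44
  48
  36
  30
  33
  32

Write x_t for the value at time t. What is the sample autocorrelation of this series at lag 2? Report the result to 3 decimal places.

0.212

Mean x̄ = (38 + 51 + 53 + 44 + 48 + 36 + 30 + 33 + 32)/9 = 40.5556
Σ(x_t−x̄)(x_{t+2}−x̄) = (-31.8025) + (35.9753) + (92.6420) + (-15.6914) + (-78.5802) + (34.4198) + (90.3086) = 127.2716
Denominator Σ(x_t−x̄)² = 600.2222
r_2 = 127.2716 / 600.2222 = 0.212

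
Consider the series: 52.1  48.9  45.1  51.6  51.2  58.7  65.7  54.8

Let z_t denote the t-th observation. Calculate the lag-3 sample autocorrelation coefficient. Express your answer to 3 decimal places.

-0.202

Mean z̄ = (52.1 + 48.9 + 45.1 + 51.6 + 51.2 + 58.7 + 65.7 + 54.8)/8 = 53.5125
Deviations from mean: -1.4125, -4.6125, -8.4125, -1.9125, -2.3125, 5.1875, 12.1875, 1.2875
Σ(z_t−z̄)(z_{t+3}−z̄) = (2.7014) + (10.6664) + (-43.6398) + (-23.3086) + (-2.9773) = -56.5580
Denominator Σ(z_t−z̄)² = 280.1488
r_3 = -56.5580 / 280.1488 = -0.202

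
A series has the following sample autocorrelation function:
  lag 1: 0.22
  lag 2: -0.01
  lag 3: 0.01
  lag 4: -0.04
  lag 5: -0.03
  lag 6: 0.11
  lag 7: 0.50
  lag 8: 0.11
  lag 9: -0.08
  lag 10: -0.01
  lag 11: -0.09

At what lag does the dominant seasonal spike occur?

7

The largest autocorrelation is r_7 = 0.50; the remaining lags stay at or below 0.22.
The dominant spike at lag 7 indicates a seasonal period of 7.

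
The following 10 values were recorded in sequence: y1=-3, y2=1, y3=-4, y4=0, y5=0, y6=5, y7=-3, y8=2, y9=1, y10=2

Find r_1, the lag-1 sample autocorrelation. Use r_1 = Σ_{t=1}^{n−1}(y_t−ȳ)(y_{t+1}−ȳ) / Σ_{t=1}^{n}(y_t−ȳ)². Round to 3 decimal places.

-0.351

Mean ȳ = (-3 + 1 − 4 + 0 + 0 + 5 − 3 + 2 + 1 + 2)/10 = 0.1000
Numerator Σ_{t=1}^{9}(y_t−ȳ)(y_{t+1}−ȳ) = -24.2100
Denominator Σ(y_t−ȳ)² = 68.9000
r_1 = -24.2100 / 68.9000 = -0.351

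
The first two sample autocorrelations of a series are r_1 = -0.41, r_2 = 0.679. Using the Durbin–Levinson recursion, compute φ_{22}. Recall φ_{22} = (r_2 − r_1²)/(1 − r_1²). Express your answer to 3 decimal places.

0.614

φ_{22} = (r_2 − r_1²) / (1 − r_1²)
r_1² = (-0.41)² = 0.1681
Numerator = 0.679 − 0.1681 = 0.5109; denominator = 1 − 0.1681 = 0.8319
φ_{22} = 0.5109 / 0.8319 = 0.614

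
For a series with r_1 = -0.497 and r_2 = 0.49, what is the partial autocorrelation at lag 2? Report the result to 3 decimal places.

φ_{22} = (r_2 − r_1²) / (1 − r_1²)
r_1² = (-0.497)² = 0.247009
Numerator = 0.49 − 0.2470 = 0.2430; denominator = 1 − 0.2470 = 0.7530
φ_{22} = 0.2430 / 0.7530 = 0.323

0.323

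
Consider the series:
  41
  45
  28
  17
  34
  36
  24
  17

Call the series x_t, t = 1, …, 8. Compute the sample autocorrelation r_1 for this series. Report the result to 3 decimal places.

0.224

Mean x̄ = (41 + 45 + 28 + 17 + 34 + 36 + 24 + 17)/8 = 30.2500
Deviations from mean: 10.7500, 14.7500, -2.2500, -13.2500, 3.7500, 5.7500, -6.2500, -13.2500
Numerator Σ_{t=1}^{7}(x_t−x̄)(x_{t+1}−x̄) = 173.9375
Denominator Σ(x_t−x̄)² = 775.5000
r_1 = 173.9375 / 775.5000 = 0.224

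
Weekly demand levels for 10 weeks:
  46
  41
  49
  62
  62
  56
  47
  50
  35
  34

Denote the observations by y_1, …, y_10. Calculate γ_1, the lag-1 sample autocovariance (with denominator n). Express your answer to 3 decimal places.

47.136

Mean ȳ = (46 + 41 + 49 + 62 + 62 + 56 + 47 + 50 + 35 + 34)/10 = 48.2000
Σ_{t=1}^{9}(y_t−ȳ)(y_{t+1}−ȳ) = 471.3600
γ_1 = 471.3600 / 10 = 47.136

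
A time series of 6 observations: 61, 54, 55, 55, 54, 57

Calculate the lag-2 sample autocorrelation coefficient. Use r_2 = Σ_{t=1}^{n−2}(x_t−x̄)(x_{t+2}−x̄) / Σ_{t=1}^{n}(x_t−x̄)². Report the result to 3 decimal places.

Mean x̄ = (61 + 54 + 55 + 55 + 54 + 57)/6 = 56.0000
Deviations from mean: 5.0000, -2.0000, -1.0000, -1.0000, -2.0000, 1.0000
Numerator Σ_{t=1}^{4}(x_t−x̄)(x_{t+2}−x̄) = -2.0000
Denominator Σ(x_t−x̄)² = 36.0000
r_2 = -2.0000 / 36.0000 = -0.056

-0.056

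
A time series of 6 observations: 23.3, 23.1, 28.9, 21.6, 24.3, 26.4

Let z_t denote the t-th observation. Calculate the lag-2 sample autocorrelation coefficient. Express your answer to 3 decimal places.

Mean z̄ = (23.3 + 23.1 + 28.9 + 21.6 + 24.3 + 26.4)/6 = 24.6000
Deviations from mean: -1.3000, -1.5000, 4.3000, -3.0000, -0.3000, 1.8000
Σ(z_t−z̄)(z_{t+2}−z̄) = (-5.5900) + (4.5000) + (-1.2900) + (-5.4000) = -7.7800
Denominator Σ(z_t−z̄)² = 34.7600
r_2 = -7.7800 / 34.7600 = -0.224

-0.224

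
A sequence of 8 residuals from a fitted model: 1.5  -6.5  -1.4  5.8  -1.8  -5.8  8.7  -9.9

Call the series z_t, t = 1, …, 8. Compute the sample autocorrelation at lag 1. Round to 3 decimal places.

Mean z̄ = (1.5 − 6.5 − 1.4 + 5.8 − 1.8 − 5.8 + 8.7 − 9.9)/8 = -1.1750
Deviations from mean: 2.6750, -5.3250, -0.2250, 6.9750, -0.6250, -4.6250, 9.8750, -8.7250
Numerator Σ_{t=1}^{7}(z_t−z̄)(z_{t+1}−z̄) = -147.9156
Denominator Σ(z_t−z̄)² = 279.6350
r_1 = -147.9156 / 279.6350 = -0.529

-0.529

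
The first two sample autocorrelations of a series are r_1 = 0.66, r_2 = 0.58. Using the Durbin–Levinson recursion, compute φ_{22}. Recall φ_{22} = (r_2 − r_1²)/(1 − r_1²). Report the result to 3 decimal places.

φ_{22} = (r_2 − r_1²) / (1 − r_1²)
r_1² = (0.66)² = 0.4356
Numerator = 0.58 − 0.4356 = 0.1444; denominator = 1 − 0.4356 = 0.5644
φ_{22} = 0.1444 / 0.5644 = 0.256

0.256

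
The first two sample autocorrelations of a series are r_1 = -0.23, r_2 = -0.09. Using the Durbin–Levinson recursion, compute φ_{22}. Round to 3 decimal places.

φ_{22} = (r_2 − r_1²) / (1 − r_1²)
r_1² = (-0.23)² = 0.0529
Numerator = -0.09 − 0.0529 = -0.1429; denominator = 1 − 0.0529 = 0.9471
φ_{22} = -0.1429 / 0.9471 = -0.151

-0.151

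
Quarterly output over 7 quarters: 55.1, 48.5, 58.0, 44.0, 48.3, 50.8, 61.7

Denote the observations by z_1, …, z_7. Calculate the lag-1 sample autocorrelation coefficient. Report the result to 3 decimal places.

-0.235

Mean z̄ = (55.1 + 48.5 + 58.0 + 44.0 + 48.3 + 50.8 + 61.7)/7 = 52.3429
Deviations from mean: 2.7571, -3.8429, 5.6571, -8.3429, -4.0429, -1.5429, 9.3571
Σ(z_t−z̄)(z_{t+1}−z̄) = (-10.5953) + (-21.7396) + (-47.1967) + (33.7290) + (6.2376) + (-14.4367) = -54.0018
Denominator Σ(z_t−z̄)² = 230.2571
r_1 = -54.0018 / 230.2571 = -0.235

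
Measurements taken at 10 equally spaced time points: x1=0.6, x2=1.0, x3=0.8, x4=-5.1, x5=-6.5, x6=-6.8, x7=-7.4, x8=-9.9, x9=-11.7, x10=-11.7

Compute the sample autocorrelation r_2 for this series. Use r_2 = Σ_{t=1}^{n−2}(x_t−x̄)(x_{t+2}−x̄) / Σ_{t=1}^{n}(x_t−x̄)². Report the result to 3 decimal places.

0.363

Mean x̄ = (0.6 + 1.0 + 0.8 − 5.1 − 6.5 − 6.8 − 7.4 − 9.9 − 11.7 − 11.7)/10 = -5.6700
Numerator Σ_{t=1}^{8}(x_t−x̄)(x_{t+2}−x̄) = 80.5092
Denominator Σ(x_t−x̄)² = 221.5610
r_2 = 80.5092 / 221.5610 = 0.363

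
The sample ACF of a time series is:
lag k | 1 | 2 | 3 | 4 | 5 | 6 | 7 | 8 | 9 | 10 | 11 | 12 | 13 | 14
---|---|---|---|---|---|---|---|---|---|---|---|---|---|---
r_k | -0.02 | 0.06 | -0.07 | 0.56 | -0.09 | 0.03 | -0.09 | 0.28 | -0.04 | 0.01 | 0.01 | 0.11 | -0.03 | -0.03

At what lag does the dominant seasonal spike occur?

The largest autocorrelation is r_4 = 0.56, with a weaker echo at lag 8 (0.28); the remaining lags stay at or below 0.11.
The dominant spike at lag 4 indicates a seasonal period of 4.

4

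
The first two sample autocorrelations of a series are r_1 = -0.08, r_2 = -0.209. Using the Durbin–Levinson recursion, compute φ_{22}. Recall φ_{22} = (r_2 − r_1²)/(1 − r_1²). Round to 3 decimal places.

φ_{22} = (r_2 − r_1²) / (1 − r_1²)
r_1² = (-0.08)² = 0.0064
Numerator = -0.209 − 0.0064 = -0.2154; denominator = 1 − 0.0064 = 0.9936
φ_{22} = -0.2154 / 0.9936 = -0.217

-0.217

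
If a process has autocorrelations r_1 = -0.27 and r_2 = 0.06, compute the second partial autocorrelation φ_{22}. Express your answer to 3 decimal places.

φ_{22} = (r_2 − r_1²) / (1 − r_1²)
r_1² = (-0.27)² = 0.0729
Numerator = 0.06 − 0.0729 = -0.0129; denominator = 1 − 0.0729 = 0.9271
φ_{22} = -0.0129 / 0.9271 = -0.014

-0.014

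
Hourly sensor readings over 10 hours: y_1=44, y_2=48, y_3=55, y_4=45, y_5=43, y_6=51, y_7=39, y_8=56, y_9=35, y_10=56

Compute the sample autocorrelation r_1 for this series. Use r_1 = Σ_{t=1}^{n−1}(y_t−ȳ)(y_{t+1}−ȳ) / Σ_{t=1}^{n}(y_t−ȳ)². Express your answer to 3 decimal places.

-0.705

Mean ȳ = (44 + 48 + 55 + 45 + 43 + 51 + 39 + 56 + 35 + 56)/10 = 47.2000
Numerator Σ_{t=1}^{9}(y_t−ȳ)(y_{t+1}−ȳ) = -338.2400
Denominator Σ(y_t−ȳ)² = 479.6000
r_1 = -338.2400 / 479.6000 = -0.705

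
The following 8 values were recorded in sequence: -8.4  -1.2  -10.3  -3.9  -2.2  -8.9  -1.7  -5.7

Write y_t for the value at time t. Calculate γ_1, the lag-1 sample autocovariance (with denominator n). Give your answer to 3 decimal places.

-7.684

Mean ȳ = (-8.4 − 1.2 − 10.3 − 3.9 − 2.2 − 8.9 − 1.7 − 5.7)/8 = -5.2875
Σ_{t=1}^{7}(y_t−ȳ)(y_{t+1}−ȳ) = -61.4752
γ_1 = -61.4752 / 8 = -7.684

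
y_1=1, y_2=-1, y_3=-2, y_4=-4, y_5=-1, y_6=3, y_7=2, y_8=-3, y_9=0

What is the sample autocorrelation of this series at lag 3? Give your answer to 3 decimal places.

-0.380

Mean ȳ = (1 − 1 − 2 − 4 − 1 + 3 + 2 − 3 + 0)/9 = -0.5556
Σ(y_t−ȳ)(y_{t+3}−ȳ) = (-5.3580) + (0.1975) + (-5.1358) + (-8.8025) + (1.0864) + (1.9753) = -16.0370
Denominator Σ(y_t−ȳ)² = 42.2222
r_3 = -16.0370 / 42.2222 = -0.380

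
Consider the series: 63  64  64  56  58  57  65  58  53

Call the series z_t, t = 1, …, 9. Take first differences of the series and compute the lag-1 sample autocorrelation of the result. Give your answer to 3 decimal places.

-0.287

First differences Δz: 1, 0, -8, 2, -1, 8, -7, -5
Mean of differences = -1.2500
Numerator Σ(Δz_t−Δz̄)(Δz_{t+1}−Δz̄) = -56.0625
Denominator Σ(Δz_t−Δz̄)² = 195.5000
r_1(Δz) = -56.0625 / 195.5000 = -0.287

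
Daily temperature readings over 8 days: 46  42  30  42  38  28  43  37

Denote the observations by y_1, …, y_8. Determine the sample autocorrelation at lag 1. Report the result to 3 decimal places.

-0.301

Mean ȳ = (46 + 42 + 30 + 42 + 38 + 28 + 43 + 37)/8 = 38.2500
Deviations from mean: 7.7500, 3.7500, -8.2500, 3.7500, -0.2500, -10.2500, 4.7500, -1.2500
Numerator Σ_{t=1}^{7}(y_t−ȳ)(y_{t+1}−ȳ) = -85.8125
Denominator Σ(y_t−ȳ)² = 285.5000
r_1 = -85.8125 / 285.5000 = -0.301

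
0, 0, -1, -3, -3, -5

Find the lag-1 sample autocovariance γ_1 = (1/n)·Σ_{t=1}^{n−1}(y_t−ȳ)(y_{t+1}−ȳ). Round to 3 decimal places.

Mean ȳ = (0 + 0 − 1 − 3 − 3 − 5)/6 = -2.0000
Deviations: 2.0000, 2.0000, 1.0000, -1.0000, -1.0000, -3.0000
Σ_{t=1}^{5}(y_t−ȳ)(y_{t+1}−ȳ) = 9.0000
γ_1 = 9.0000 / 6 = 1.500

1.500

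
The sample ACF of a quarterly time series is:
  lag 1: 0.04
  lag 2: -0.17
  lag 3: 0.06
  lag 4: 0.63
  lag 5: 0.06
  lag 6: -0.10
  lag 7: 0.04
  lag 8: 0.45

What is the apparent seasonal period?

4

The largest autocorrelation is r_4 = 0.63, with a weaker echo at lag 8 (0.45); the remaining lags stay at or below 0.06.
The dominant spike at lag 4 indicates a seasonal period of 4.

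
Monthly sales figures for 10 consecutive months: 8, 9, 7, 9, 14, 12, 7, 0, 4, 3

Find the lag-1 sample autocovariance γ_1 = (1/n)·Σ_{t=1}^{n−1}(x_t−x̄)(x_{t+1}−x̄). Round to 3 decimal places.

Mean x̄ = (8 + 9 + 7 + 9 + 14 + 12 + 7 + 0 + 4 + 3)/10 = 7.3000
Σ_{t=1}^{9}(x_t−x̄)(x_{t+1}−x̄) = 82.1100
γ_1 = 82.1100 / 10 = 8.211

8.211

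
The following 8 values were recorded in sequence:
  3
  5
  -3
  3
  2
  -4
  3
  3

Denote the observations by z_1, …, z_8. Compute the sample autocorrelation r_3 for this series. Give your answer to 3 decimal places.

0.441

Mean z̄ = (3 + 5 − 3 + 3 + 2 − 4 + 3 + 3)/8 = 1.5000
Σ(z_t−z̄)(z_{t+3}−z̄) = (2.2500) + (1.7500) + (24.7500) + (2.2500) + (0.7500) = 31.7500
Denominator Σ(z_t−z̄)² = 72.0000
r_3 = 31.7500 / 72.0000 = 0.441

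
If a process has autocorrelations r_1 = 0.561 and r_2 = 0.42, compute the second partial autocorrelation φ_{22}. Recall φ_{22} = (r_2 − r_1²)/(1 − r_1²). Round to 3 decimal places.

0.154

φ_{22} = (r_2 − r_1²) / (1 − r_1²)
r_1² = (0.561)² = 0.314721
Numerator = 0.42 − 0.3147 = 0.1053; denominator = 1 − 0.3147 = 0.6853
φ_{22} = 0.1053 / 0.6853 = 0.154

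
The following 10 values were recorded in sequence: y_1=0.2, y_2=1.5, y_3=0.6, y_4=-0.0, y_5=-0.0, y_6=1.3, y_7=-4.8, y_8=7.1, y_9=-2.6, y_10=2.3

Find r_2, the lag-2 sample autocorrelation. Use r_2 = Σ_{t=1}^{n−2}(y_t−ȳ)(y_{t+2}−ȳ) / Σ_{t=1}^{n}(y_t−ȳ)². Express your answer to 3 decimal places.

0.406

Mean ȳ = (0.2 + 1.5 + 0.6 − 0.0 − 0.0 + 1.3 − 4.8 + 7.1 − 2.6 + 2.3)/10 = 0.5600
Numerator Σ_{t=1}^{8}(y_t−ȳ)(y_{t+2}−ȳ) = 35.1808
Denominator Σ(y_t−ȳ)² = 86.7040
r_2 = 35.1808 / 86.7040 = 0.406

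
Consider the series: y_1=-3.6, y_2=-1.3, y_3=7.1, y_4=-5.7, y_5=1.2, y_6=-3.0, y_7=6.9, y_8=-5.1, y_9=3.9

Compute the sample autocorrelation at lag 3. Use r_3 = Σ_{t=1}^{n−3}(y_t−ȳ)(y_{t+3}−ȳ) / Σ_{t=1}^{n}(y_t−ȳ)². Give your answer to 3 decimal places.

Mean ȳ = (-3.6 − 1.3 + 7.1 − 5.7 + 1.2 − 3.0 + 6.9 − 5.1 + 3.9)/9 = 0.0444
Numerator Σ_{t=1}^{6}(y_t−ȳ)(y_{t+3}−ȳ) = -59.1626
Denominator Σ(y_t−ȳ)² = 196.8022
r_3 = -59.1626 / 196.8022 = -0.301

-0.301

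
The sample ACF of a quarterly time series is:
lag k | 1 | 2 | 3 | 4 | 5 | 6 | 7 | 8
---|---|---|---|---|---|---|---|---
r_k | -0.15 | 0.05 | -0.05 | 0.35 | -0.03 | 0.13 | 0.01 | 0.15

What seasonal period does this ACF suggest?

4

The largest autocorrelation is r_4 = 0.35, with a weaker echo at lag 8 (0.15); the remaining lags stay at or below 0.13.
The dominant spike at lag 4 indicates a seasonal period of 4.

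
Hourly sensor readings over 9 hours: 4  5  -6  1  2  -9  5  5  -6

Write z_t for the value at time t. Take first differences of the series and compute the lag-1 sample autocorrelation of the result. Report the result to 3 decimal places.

-0.414

First differences Δz: 1, -11, 7, 1, -11, 14, 0, -11
Mean of differences = -1.2500
Numerator Σ(Δz_t−Δz̄)(Δz_{t+1}−Δz̄) = -247.5625
Denominator Σ(Δz_t−Δz̄)² = 597.5000
r_1(Δz) = -247.5625 / 597.5000 = -0.414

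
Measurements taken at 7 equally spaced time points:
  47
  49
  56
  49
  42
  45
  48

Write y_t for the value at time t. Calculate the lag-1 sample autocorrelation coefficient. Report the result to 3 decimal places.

0.241

Mean ȳ = (47 + 49 + 56 + 49 + 42 + 45 + 48)/7 = 48.0000
Deviations from mean: -1.0000, 1.0000, 8.0000, 1.0000, -6.0000, -3.0000, 0.0000
Σ(y_t−ȳ)(y_{t+1}−ȳ) = (-1.0000) + (8.0000) + (8.0000) + (-6.0000) + (18.0000) + (0.0000) = 27.0000
Denominator Σ(y_t−ȳ)² = 112.0000
r_1 = 27.0000 / 112.0000 = 0.241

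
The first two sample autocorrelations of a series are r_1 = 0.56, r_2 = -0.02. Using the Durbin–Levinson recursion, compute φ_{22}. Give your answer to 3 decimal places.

φ_{22} = (r_2 − r_1²) / (1 − r_1²)
r_1² = (0.56)² = 0.3136
Numerator = -0.02 − 0.3136 = -0.3336; denominator = 1 − 0.3136 = 0.6864
φ_{22} = -0.3336 / 0.6864 = -0.486

-0.486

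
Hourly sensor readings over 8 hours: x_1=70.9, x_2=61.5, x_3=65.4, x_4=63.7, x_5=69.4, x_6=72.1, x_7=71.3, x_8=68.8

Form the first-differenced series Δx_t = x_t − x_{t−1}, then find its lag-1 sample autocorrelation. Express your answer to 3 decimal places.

First differences Δx: -9.4, 3.9, -1.7, 5.7, 2.7, -0.8, -2.5
Mean of differences = -0.3000
Numerator Σ(Δx_t−Δx̄)(Δx_{t+1}−Δx̄) = -34.9000
Denominator Σ(Δx_t−Δx̄)² = 152.5000
r_1(Δx) = -34.9000 / 152.5000 = -0.229

-0.229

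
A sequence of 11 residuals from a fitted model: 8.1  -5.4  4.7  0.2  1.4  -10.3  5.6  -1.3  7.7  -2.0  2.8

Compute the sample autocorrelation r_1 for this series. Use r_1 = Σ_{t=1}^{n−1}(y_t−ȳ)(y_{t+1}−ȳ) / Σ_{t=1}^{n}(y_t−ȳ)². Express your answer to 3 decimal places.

-0.568

Mean ȳ = (8.1 − 5.4 + 4.7 + 0.2 + 1.4 − 10.3 + 5.6 − 1.3 + 7.7 − 2.0 + 2.8)/11 = 1.0455
Numerator Σ_{t=1}^{10}(y_t−ȳ)(y_{t+1}−ȳ) = -180.0102
Denominator Σ(y_t−ȳ)² = 317.1073
r_1 = -180.0102 / 317.1073 = -0.568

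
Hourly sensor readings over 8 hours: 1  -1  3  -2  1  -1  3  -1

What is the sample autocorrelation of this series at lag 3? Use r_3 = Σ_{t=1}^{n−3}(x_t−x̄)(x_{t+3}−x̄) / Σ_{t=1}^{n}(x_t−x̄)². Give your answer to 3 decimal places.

-0.504

Mean x̄ = (1 − 1 + 3 − 2 + 1 − 1 + 3 − 1)/8 = 0.3750
Numerator Σ_{t=1}^{5}(x_t−x̄)(x_{t+3}−x̄) = -13.0469
Denominator Σ(x_t−x̄)² = 25.8750
r_3 = -13.0469 / 25.8750 = -0.504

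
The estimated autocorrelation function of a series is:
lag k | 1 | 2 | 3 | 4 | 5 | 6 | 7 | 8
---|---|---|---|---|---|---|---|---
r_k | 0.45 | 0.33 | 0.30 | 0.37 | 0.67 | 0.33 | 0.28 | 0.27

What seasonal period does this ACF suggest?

The largest autocorrelation is r_5 = 0.67; the remaining lags stay at or below 0.45. The elevated value at lag 1 (0.45), dropping to 0.33 at lag 2, reflects decaying short-term dependence rather than seasonality.
The dominant spike at lag 5 indicates a seasonal period of 5.

5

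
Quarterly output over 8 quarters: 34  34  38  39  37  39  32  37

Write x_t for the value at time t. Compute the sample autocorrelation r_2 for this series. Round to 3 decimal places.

-0.050

Mean x̄ = (34 + 34 + 38 + 39 + 37 + 39 + 32 + 37)/8 = 36.2500
Σ(x_t−x̄)(x_{t+2}−x̄) = (-3.9375) + (-6.1875) + (1.3125) + (7.5625) + (-3.1875) + (2.0625) = -2.3750
Denominator Σ(x_t−x̄)² = 47.5000
r_2 = -2.3750 / 47.5000 = -0.050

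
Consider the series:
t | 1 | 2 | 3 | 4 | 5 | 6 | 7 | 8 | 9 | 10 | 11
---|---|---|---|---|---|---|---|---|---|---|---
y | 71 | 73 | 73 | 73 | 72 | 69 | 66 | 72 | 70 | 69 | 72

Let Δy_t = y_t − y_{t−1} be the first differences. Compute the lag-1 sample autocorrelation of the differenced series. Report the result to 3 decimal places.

-0.255

First differences Δy: 2, 0, 0, -1, -3, -3, 6, -2, -1, 3
Mean of differences = 0.1000
Numerator Σ(Δy_t−Δȳ)(Δy_{t+1}−Δȳ) = -18.6100
Denominator Σ(Δy_t−Δȳ)² = 72.9000
r_1(Δy) = -18.6100 / 72.9000 = -0.255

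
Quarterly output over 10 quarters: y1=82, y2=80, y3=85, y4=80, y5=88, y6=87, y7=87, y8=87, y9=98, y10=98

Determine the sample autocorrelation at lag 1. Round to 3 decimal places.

Mean ȳ = (82 + 80 + 85 + 80 + 88 + 87 + 87 + 87 + 98 + 98)/10 = 87.2000
Numerator Σ_{t=1}^{9}(y_t−ȳ)(y_{t+1}−ȳ) = 177.7600
Denominator Σ(y_t−ȳ)² = 369.6000
r_1 = 177.7600 / 369.6000 = 0.481

0.481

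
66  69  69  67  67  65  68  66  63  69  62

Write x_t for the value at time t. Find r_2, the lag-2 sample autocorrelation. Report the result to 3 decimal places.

0.198

Mean x̄ = (66 + 69 + 69 + 67 + 67 + 65 + 68 + 66 + 63 + 69 + 62)/11 = 66.4545
Numerator Σ_{t=1}^{9}(x_t−x̄)(x_{t+2}−x̄) = 11.2231
Denominator Σ(x_t−x̄)² = 56.7273
r_2 = 11.2231 / 56.7273 = 0.198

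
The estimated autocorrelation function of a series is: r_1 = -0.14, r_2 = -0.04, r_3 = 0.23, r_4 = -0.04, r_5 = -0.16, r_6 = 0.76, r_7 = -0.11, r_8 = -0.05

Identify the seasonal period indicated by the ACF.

6

The largest autocorrelation is r_6 = 0.76; the remaining lags stay at or below 0.23.
The dominant spike at lag 6 indicates a seasonal period of 6.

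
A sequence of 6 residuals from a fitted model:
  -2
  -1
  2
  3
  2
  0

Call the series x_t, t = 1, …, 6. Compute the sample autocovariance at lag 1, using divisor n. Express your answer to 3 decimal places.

1.259

Mean x̄ = (-2 − 1 + 2 + 3 + 2 + 0)/6 = 0.6667
Deviations: -2.6667, -1.6667, 1.3333, 2.3333, 1.3333, -0.6667
Σ_{t=1}^{5}(x_t−x̄)(x_{t+1}−x̄) = 7.5556
γ_1 = 7.5556 / 6 = 1.259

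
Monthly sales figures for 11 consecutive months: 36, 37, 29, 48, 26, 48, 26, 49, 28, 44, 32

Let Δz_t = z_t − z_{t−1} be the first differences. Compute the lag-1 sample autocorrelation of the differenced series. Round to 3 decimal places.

-0.943

First differences Δz: 1, -8, 19, -22, 22, -22, 23, -21, 16, -12
Mean of differences = -0.4000
Numerator Σ(Δz_t−Δz̄)(Δz_{t+1}−Δz̄) = -3060.3600
Denominator Σ(Δz_t−Δz̄)² = 3246.4000
r_1(Δz) = -3060.3600 / 3246.4000 = -0.943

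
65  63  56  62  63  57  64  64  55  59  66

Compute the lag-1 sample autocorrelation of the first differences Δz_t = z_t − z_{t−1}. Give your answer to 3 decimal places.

-0.242

First differences Δz: -2, -7, 6, 1, -6, 7, 0, -9, 4, 7
Mean of differences = 0.1000
Numerator Σ(Δz_t−Δz̄)(Δz_{t+1}−Δz̄) = -77.6100
Denominator Σ(Δz_t−Δz̄)² = 320.9000
r_1(Δz) = -77.6100 / 320.9000 = -0.242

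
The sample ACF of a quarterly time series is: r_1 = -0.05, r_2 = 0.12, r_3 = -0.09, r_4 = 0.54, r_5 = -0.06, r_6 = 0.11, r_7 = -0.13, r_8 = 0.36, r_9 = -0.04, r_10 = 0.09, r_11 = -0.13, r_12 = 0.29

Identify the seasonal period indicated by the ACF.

4

The largest autocorrelation is r_4 = 0.54, with weaker echoes at lags 8 (0.36) and 12 (0.29); the remaining lags stay at or below 0.12.
The dominant spike at lag 4 indicates a seasonal period of 4.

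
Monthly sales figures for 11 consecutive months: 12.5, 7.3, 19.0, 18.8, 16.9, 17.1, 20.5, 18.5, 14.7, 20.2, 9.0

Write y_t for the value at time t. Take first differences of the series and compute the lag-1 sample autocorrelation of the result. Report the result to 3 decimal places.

-0.397

First differences Δy: -5.2, 11.7, -0.2, -1.9, 0.2, 3.4, -2.0, -3.8, 5.5, -11.2
Mean of differences = -0.3500
Numerator Σ(Δy_t−Δȳ)(Δy_{t+1}−Δȳ) = -139.8075
Denominator Σ(Δy_t−Δȳ)² = 352.0850
r_1(Δy) = -139.8075 / 352.0850 = -0.397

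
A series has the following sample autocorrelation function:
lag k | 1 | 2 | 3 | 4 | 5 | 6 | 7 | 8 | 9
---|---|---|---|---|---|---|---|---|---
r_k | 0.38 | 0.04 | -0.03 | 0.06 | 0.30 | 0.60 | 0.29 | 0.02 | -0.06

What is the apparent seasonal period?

The largest autocorrelation is r_6 = 0.60; the remaining lags stay at or below 0.38. The elevated value at lag 1 (0.38), dropping to 0.04 at lag 2, reflects decaying short-term dependence rather than seasonality.
The dominant spike at lag 6 indicates a seasonal period of 6.

6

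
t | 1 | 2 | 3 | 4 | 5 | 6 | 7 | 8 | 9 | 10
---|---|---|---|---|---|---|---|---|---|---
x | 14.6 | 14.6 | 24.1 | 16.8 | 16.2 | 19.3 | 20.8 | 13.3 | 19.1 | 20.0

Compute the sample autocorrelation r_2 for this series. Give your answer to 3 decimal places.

Mean x̄ = (14.6 + 14.6 + 24.1 + 16.8 + 16.2 + 19.3 + 20.8 + 13.3 + 19.1 + 20.0)/10 = 17.8800
Numerator Σ_{t=1}^{8}(x_t−x̄)(x_{t+2}−x̄) = -46.3988
Denominator Σ(x_t−x̄)² = 101.6960
r_2 = -46.3988 / 101.6960 = -0.456

-0.456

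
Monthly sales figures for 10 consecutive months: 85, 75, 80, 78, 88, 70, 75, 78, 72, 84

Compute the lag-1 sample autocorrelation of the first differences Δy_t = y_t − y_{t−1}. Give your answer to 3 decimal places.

First differences Δy: -10, 5, -2, 10, -18, 5, 3, -6, 12
Mean of differences = -0.1111
Numerator Σ(Δy_t−Δȳ)(Δy_{t+1}−Δȳ) = -425.3457
Denominator Σ(Δy_t−Δȳ)² = 766.8889
r_1(Δy) = -425.3457 / 766.8889 = -0.555

-0.555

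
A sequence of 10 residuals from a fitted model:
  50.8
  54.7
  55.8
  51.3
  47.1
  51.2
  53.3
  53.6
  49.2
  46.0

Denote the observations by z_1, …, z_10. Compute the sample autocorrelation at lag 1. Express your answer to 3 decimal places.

Mean z̄ = (50.8 + 54.7 + 55.8 + 51.3 + 47.1 + 51.2 + 53.3 + 53.6 + 49.2 + 46.0)/10 = 51.3000
Numerator Σ_{t=1}^{9}(z_t−z̄)(z_{t+1}−z̄) = 24.7200
Denominator Σ(z_t−z̄)² = 91.5000
r_1 = 24.7200 / 91.5000 = 0.270

0.270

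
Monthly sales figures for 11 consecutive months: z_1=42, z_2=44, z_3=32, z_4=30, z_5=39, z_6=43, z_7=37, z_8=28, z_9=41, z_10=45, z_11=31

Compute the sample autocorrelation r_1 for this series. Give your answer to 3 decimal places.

-0.057

Mean z̄ = (42 + 44 + 32 + 30 + 39 + 43 + 37 + 28 + 41 + 45 + 31)/11 = 37.4545
Numerator Σ_{t=1}^{10}(z_t−z̄)(z_{t+1}−z̄) = -21.9339
Denominator Σ(z_t−z̄)² = 382.7273
r_1 = -21.9339 / 382.7273 = -0.057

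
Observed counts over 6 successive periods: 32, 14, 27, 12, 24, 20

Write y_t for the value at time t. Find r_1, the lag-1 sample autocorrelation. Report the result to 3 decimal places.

-0.676

Mean ȳ = (32 + 14 + 27 + 12 + 24 + 20)/6 = 21.5000
Σ(y_t−ȳ)(y_{t+1}−ȳ) = (-78.7500) + (-41.2500) + (-52.2500) + (-23.7500) + (-3.7500) = -199.7500
Denominator Σ(y_t−ȳ)² = 295.5000
r_1 = -199.7500 / 295.5000 = -0.676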